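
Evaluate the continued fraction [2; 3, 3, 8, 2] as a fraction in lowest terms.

Using pₖ = aₖpₖ₋₁ + pₖ₋₂ and qₖ = aₖqₖ₋₁ + qₖ₋₂:
  k=0: a=2, p=2, q=1
  k=1: a=3, p=7, q=3
  k=2: a=3, p=23, q=10
  k=3: a=8, p=191, q=83
  k=4: a=2, p=405, q=176

405/176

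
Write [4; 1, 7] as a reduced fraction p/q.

Using pₖ = aₖpₖ₋₁ + pₖ₋₂ and qₖ = aₖqₖ₋₁ + qₖ₋₂:
  k=0: a=4, p=4, q=1
  k=1: a=1, p=5, q=1
  k=2: a=7, p=39, q=8

39/8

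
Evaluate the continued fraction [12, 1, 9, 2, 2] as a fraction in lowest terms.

Using pₖ = aₖpₖ₋₁ + pₖ₋₂ and qₖ = aₖqₖ₋₁ + qₖ₋₂:
  k=0: a=12, p=12, q=1
  k=1: a=1, p=13, q=1
  k=2: a=9, p=129, q=10
  k=3: a=2, p=271, q=21
  k=4: a=2, p=671, q=52

671/52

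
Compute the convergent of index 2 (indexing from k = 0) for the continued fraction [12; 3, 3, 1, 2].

123/10

Using pₖ = aₖpₖ₋₁ + pₖ₋₂, qₖ = aₖqₖ₋₁ + qₖ₋₂ (with p₋₁=1, p₋₂=0, q₋₁=0, q₋₂=1):
  k=0: a=12, p=12, q=1
  k=1: a=3, p=37, q=3
  k=2: a=3, p=123, q=10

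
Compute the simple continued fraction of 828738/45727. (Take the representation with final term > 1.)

828738 = 18·45727 + 5652
45727 = 8·5652 + 511
5652 = 11·511 + 31
511 = 16·31 + 15
31 = 2·15 + 1
15 = 15·1 + 0  (stop)
So 828738/45727 = [18; 8, 11, 16, 2, 15].

[18; 8, 11, 16, 2, 15]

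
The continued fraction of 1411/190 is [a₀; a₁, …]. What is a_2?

1411 = 7·190 + 81   →  a_0 = 7
190 = 2·81 + 28   →  a_1 = 2
81 = 2·28 + 25   →  a_2 = 2

2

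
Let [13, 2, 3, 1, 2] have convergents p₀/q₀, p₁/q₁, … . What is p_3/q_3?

Using pₖ = aₖpₖ₋₁ + pₖ₋₂, qₖ = aₖqₖ₋₁ + qₖ₋₂ (with p₋₁=1, p₋₂=0, q₋₁=0, q₋₂=1):
  k=0: a=13, p=13, q=1
  k=1: a=2, p=27, q=2
  k=2: a=3, p=94, q=7
  k=3: a=1, p=121, q=9

121/9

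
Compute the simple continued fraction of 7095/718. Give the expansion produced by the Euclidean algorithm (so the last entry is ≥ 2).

7095 = 9*718 + 633
718 = 1*633 + 85
633 = 7*85 + 38
85 = 2*38 + 9
38 = 4*9 + 2
9 = 4*2 + 1
2 = 2*1 + 0  (stop)
So 7095/718 = [9; 1, 7, 2, 4, 4, 2].

[9; 1, 7, 2, 4, 4, 2]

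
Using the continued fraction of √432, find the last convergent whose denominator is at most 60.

1060/51

√432 = [20; 1, 3, 1, 1, 1, 3, 1, 40, …] (period length 8).
Convergents:
  p_0/q_0 = 20/1
  p_1/q_1 = 21/1
  p_2/q_2 = 83/4
  p_3/q_3 = 104/5
  p_4/q_4 = 187/9
  p_5/q_5 = 291/14
  p_6/q_6 = 1060/51
  p_7/q_7 = 1351/65
q_6 = 51 ≤ 60 < 65 = q_7, so the answer is 1060/51.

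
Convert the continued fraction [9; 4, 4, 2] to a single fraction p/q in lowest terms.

Fold from the inside: start with 2/1.
  4 + 1/2 = 9/2
  4 + 2/9 = 38/9
  9 + 9/38 = 351/38

351/38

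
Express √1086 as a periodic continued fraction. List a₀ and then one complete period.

[32; 1, 20, 1, 64]

a₀ = ⌊√1086⌋ = 32.
With m₀=0, d₀=1 and mₖ₊₁ = dₖaₖ − mₖ, dₖ₊₁ = (n − mₖ₊₁²)/dₖ, aₖ₊₁ = ⌊(a₀+mₖ₊₁)/dₖ₊₁⌋:
  k=1: m=32, d=62, a=1
  k=2: m=30, d=3, a=20
  k=3: m=30, d=62, a=1
  k=4: m=32, d=1, a=64
d=1 and a=2a₀=64 at k=4, so the next step gives (m, d) = (32, 62) again — its k=1 value — and the period has length 4.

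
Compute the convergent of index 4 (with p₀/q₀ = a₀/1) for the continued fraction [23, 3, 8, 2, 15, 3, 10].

Using pₖ = aₖpₖ₋₁ + pₖ₋₂, qₖ = aₖqₖ₋₁ + qₖ₋₂ (with p₋₁=1, p₋₂=0, q₋₁=0, q₋₂=1):
  k=0: a=23, p=23, q=1
  k=1: a=3, p=70, q=3
  k=2: a=8, p=583, q=25
  k=3: a=2, p=1236, q=53
  k=4: a=15, p=19123, q=820

19123/820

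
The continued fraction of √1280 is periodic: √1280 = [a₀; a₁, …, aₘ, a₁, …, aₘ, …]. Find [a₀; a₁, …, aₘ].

a₀ = ⌊√1280⌋ = 35.

[35; 1, 3, 2, 17, 2, 3, 1, 70]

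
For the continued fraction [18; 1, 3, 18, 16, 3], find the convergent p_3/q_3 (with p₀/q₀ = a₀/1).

Using pₖ = aₖpₖ₋₁ + pₖ₋₂, qₖ = aₖqₖ₋₁ + qₖ₋₂ (with p₋₁=1, p₋₂=0, q₋₁=0, q₋₂=1):
  k=0: a=18, p=18, q=1
  k=1: a=1, p=19, q=1
  k=2: a=3, p=75, q=4
  k=3: a=18, p=1369, q=73

1369/73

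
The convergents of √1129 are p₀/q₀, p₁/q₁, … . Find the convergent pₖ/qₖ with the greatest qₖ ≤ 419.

√1129 = [33; 1, 1, 1, 1, 66, …] (period length 5).
Convergents:
  p_0/q_0 = 33/1
  p_1/q_1 = 34/1
  p_2/q_2 = 67/2
  p_3/q_3 = 101/3
  p_4/q_4 = 168/5
  p_5/q_5 = 11189/333
  p_6/q_6 = 11357/338
  p_7/q_7 = 22546/671
q_6 = 338 ≤ 419 < 671 = q_7, so the answer is 11357/338.

11357/338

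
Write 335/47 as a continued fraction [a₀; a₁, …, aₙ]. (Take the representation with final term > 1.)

[7; 7, 1, 5]

335 = 7*47 + 6
47 = 7*6 + 5
6 = 1*5 + 1
5 = 5*1 + 0  (stop)
So 335/47 = [7; 7, 1, 5].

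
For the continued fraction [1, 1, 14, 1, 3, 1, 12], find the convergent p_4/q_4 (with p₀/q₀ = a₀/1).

Using pₖ = aₖpₖ₋₁ + pₖ₋₂, qₖ = aₖqₖ₋₁ + qₖ₋₂ (with p₋₁=1, p₋₂=0, q₋₁=0, q₋₂=1):
  k=0: a=1, p=1, q=1
  k=1: a=1, p=2, q=1
  k=2: a=14, p=29, q=15
  k=3: a=1, p=31, q=16
  k=4: a=3, p=122, q=63

122/63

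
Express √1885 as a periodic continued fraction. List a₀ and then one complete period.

a₀ = ⌊√1885⌋ = 43.
With m₀=0, d₀=1 and mₖ₊₁ = dₖaₖ − mₖ, dₖ₊₁ = (n − mₖ₊₁²)/dₖ, aₖ₊₁ = ⌊(a₀+mₖ₊₁)/dₖ₊₁⌋:
  k=1: m=43, d=36, a=2
  k=2: m=29, d=29, a=2
  k=3: m=29, d=36, a=2
  k=4: m=43, d=1, a=86
d=1 and a=2a₀=86 at k=4, so the next step gives (m, d) = (43, 36) again — its k=1 value — and the period has length 4.

[43; 2, 2, 2, 86]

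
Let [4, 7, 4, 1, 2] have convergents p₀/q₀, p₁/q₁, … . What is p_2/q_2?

120/29

Using pₖ = aₖpₖ₋₁ + pₖ₋₂, qₖ = aₖqₖ₋₁ + qₖ₋₂ (with p₋₁=1, p₋₂=0, q₋₁=0, q₋₂=1):
  k=0: a=4, p=4, q=1
  k=1: a=7, p=29, q=7
  k=2: a=4, p=120, q=29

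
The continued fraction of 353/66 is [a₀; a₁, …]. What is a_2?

1

353 = 5·66 + 23   →  a_0 = 5
66 = 2·23 + 20   →  a_1 = 2
23 = 1·20 + 3   →  a_2 = 1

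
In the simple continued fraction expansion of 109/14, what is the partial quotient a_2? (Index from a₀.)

109 = 7·14 + 11   →  a_0 = 7
14 = 1·11 + 3   →  a_1 = 1
11 = 3·3 + 2   →  a_2 = 3

3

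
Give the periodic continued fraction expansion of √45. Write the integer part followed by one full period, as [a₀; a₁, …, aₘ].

a₀ = ⌊√45⌋ = 6.
With m₀=0, d₀=1 and mₖ₊₁ = dₖaₖ − mₖ, dₖ₊₁ = (n − mₖ₊₁²)/dₖ, aₖ₊₁ = ⌊(a₀+mₖ₊₁)/dₖ₊₁⌋:
  k=1: m=6, d=9, a=1
  k=2: m=3, d=4, a=2
  k=3: m=5, d=5, a=2
  k=4: m=5, d=4, a=2
  k=5: m=3, d=9, a=1
  k=6: m=6, d=1, a=12
d=1 and a=2a₀=12 at k=6, so the next step gives (m, d) = (6, 9) again — its k=1 value — and the period has length 6.

[6; 1, 2, 2, 2, 1, 12]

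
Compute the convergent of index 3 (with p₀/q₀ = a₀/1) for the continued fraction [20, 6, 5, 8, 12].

Using pₖ = aₖpₖ₋₁ + pₖ₋₂, qₖ = aₖqₖ₋₁ + qₖ₋₂ (with p₋₁=1, p₋₂=0, q₋₁=0, q₋₂=1):
  k=0: a=20, p=20, q=1
  k=1: a=6, p=121, q=6
  k=2: a=5, p=625, q=31
  k=3: a=8, p=5121, q=254

5121/254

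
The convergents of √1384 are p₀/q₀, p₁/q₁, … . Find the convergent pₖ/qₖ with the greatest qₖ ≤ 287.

√1384 = [37; 4, 1, 17, 1, 4, 74, …] (period length 6).
Convergents:
  p_0/q_0 = 37/1
  p_1/q_1 = 149/4
  p_2/q_2 = 186/5
  p_3/q_3 = 3311/89
  p_4/q_4 = 3497/94
  p_5/q_5 = 17299/465
q_4 = 94 ≤ 287 < 465 = q_5, so the answer is 3497/94.

3497/94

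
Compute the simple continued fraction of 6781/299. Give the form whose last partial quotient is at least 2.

[22; 1, 2, 8, 1, 2, 1, 2]

6781 = 22*299 + 203
299 = 1*203 + 96
203 = 2*96 + 11
96 = 8*11 + 8
11 = 1*8 + 3
8 = 2*3 + 2
3 = 1*2 + 1
2 = 2*1 + 0  (stop)
So 6781/299 = [22; 1, 2, 8, 1, 2, 1, 2].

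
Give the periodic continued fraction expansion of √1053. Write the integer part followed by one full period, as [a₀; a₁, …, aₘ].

[32; 2, 4, 2, 64]

a₀ = ⌊√1053⌋ = 32.
With m₀=0, d₀=1 and mₖ₊₁ = dₖaₖ − mₖ, dₖ₊₁ = (n − mₖ₊₁²)/dₖ, aₖ₊₁ = ⌊(a₀+mₖ₊₁)/dₖ₊₁⌋:
  k=1: m=32, d=29, a=2
  k=2: m=26, d=13, a=4
  k=3: m=26, d=29, a=2
  k=4: m=32, d=1, a=64
d=1 and a=2a₀=64 at k=4, so the next step gives (m, d) = (32, 29) again — its k=1 value — and the period has length 4.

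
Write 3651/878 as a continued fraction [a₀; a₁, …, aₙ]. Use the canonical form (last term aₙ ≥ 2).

3651 = 4·878 + 139
878 = 6·139 + 44
139 = 3·44 + 7
44 = 6·7 + 2
7 = 3·2 + 1
2 = 2·1 + 0  (stop)
So 3651/878 = [4; 6, 3, 6, 3, 2].

[4; 6, 3, 6, 3, 2]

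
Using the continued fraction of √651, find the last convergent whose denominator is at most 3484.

√651 = [25; 1, 1, 16, 1, 1, 50, …] (period length 6).
Convergents:
  p_0/q_0 = 25/1
  p_1/q_1 = 26/1
  p_2/q_2 = 51/2
  p_3/q_3 = 842/33
  p_4/q_4 = 893/35
  p_5/q_5 = 1735/68
  p_6/q_6 = 87643/3435
  p_7/q_7 = 89378/3503
q_6 = 3435 ≤ 3484 < 3503 = q_7, so the answer is 87643/3435.

87643/3435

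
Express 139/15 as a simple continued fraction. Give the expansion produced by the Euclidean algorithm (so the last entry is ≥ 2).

139 = 9*15 + 4
15 = 3*4 + 3
4 = 1*3 + 1
3 = 3*1 + 0  (stop)
So 139/15 = [9; 3, 1, 3].

[9; 3, 1, 3]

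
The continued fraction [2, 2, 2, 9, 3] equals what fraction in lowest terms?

351/146

Using pₖ = aₖpₖ₋₁ + pₖ₋₂ and qₖ = aₖqₖ₋₁ + qₖ₋₂:
  k=0: a=2, p=2, q=1
  k=1: a=2, p=5, q=2
  k=2: a=2, p=12, q=5
  k=3: a=9, p=113, q=47
  k=4: a=3, p=351, q=146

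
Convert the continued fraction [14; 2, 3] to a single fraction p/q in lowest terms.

101/7

Fold from the inside: start with 3/1.
  2 + 1/3 = 7/3
  14 + 3/7 = 101/7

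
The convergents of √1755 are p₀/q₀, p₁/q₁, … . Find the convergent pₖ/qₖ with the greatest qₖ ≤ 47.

1173/28

√1755 = [41; 1, 8, 3, 8, 1, 82, …] (period length 6).
Convergents:
  p_0/q_0 = 41/1
  p_1/q_1 = 42/1
  p_2/q_2 = 377/9
  p_3/q_3 = 1173/28
  p_4/q_4 = 9761/233
q_3 = 28 ≤ 47 < 233 = q_4, so the answer is 1173/28.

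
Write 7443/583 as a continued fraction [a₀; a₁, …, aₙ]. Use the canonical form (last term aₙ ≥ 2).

7443 = 12*583 + 447
583 = 1*447 + 136
447 = 3*136 + 39
136 = 3*39 + 19
39 = 2*19 + 1
19 = 19*1 + 0  (stop)
So 7443/583 = [12; 1, 3, 3, 2, 19].

[12; 1, 3, 3, 2, 19]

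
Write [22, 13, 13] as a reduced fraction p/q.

3753/170

Using pₖ = aₖpₖ₋₁ + pₖ₋₂ and qₖ = aₖqₖ₋₁ + qₖ₋₂:
  k=0: a=22, p=22, q=1
  k=1: a=13, p=287, q=13
  k=2: a=13, p=3753, q=170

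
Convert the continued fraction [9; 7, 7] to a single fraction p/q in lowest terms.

457/50

Fold from the inside: start with 7/1.
  7 + 1/7 = 50/7
  9 + 7/50 = 457/50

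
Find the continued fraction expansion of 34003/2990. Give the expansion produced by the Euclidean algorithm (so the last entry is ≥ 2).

34003 = 11*2990 + 1113
2990 = 2*1113 + 764
1113 = 1*764 + 349
764 = 2*349 + 66
349 = 5*66 + 19
66 = 3*19 + 9
19 = 2*9 + 1
9 = 9*1 + 0  (stop)
So 34003/2990 = [11; 2, 1, 2, 5, 3, 2, 9].

[11; 2, 1, 2, 5, 3, 2, 9]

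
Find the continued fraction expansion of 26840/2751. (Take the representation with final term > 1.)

26840 = 9·2751 + 2081
2751 = 1·2081 + 670
2081 = 3·670 + 71
670 = 9·71 + 31
71 = 2·31 + 9
31 = 3·9 + 4
9 = 2·4 + 1
4 = 4·1 + 0  (stop)
So 26840/2751 = [9; 1, 3, 9, 2, 3, 2, 4].

[9; 1, 3, 9, 2, 3, 2, 4]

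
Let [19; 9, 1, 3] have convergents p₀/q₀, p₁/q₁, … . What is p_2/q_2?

191/10

Using pₖ = aₖpₖ₋₁ + pₖ₋₂, qₖ = aₖqₖ₋₁ + qₖ₋₂ (with p₋₁=1, p₋₂=0, q₋₁=0, q₋₂=1):
  k=0: a=19, p=19, q=1
  k=1: a=9, p=172, q=9
  k=2: a=1, p=191, q=10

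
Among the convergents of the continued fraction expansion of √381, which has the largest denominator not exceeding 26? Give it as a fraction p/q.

√381 = [19; 1, 1, 12, 1, 1, 38, …] (period length 6).
Convergents:
  p_0/q_0 = 19/1
  p_1/q_1 = 20/1
  p_2/q_2 = 39/2
  p_3/q_3 = 488/25
  p_4/q_4 = 527/27
q_3 = 25 ≤ 26 < 27 = q_4, so the answer is 488/25.

488/25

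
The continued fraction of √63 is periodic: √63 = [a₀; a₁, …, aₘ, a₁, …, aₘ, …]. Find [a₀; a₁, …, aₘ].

[7; 1, 14]

a₀ = ⌊√63⌋ = 7.
With m₀=0, d₀=1 and mₖ₊₁ = dₖaₖ − mₖ, dₖ₊₁ = (n − mₖ₊₁²)/dₖ, aₖ₊₁ = ⌊(a₀+mₖ₊₁)/dₖ₊₁⌋:
  k=1: m=7, d=14, a=1
  k=2: m=7, d=1, a=14
d=1 and a=2a₀=14 at k=2, so the next step gives (m, d) = (7, 14) again — its k=1 value — and the period has length 2.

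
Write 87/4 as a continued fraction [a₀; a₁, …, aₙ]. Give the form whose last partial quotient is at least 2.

[21; 1, 3]

87 = 21×4 + 3
4 = 1×3 + 1
3 = 3×1 + 0  (stop)
So 87/4 = [21; 1, 3].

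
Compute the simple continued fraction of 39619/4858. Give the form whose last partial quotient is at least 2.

39619 = 8*4858 + 755
4858 = 6*755 + 328
755 = 2*328 + 99
328 = 3*99 + 31
99 = 3*31 + 6
31 = 5*6 + 1
6 = 6*1 + 0  (stop)
So 39619/4858 = [8; 6, 2, 3, 3, 5, 6].

[8; 6, 2, 3, 3, 5, 6]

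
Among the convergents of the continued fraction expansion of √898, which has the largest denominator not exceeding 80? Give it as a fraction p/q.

899/30

√898 = [29; 1, 28, 1, 58, …] (period length 4).
Convergents:
  p_0/q_0 = 29/1
  p_1/q_1 = 30/1
  p_2/q_2 = 869/29
  p_3/q_3 = 899/30
  p_4/q_4 = 53011/1769
q_3 = 30 ≤ 80 < 1769 = q_4, so the answer is 899/30.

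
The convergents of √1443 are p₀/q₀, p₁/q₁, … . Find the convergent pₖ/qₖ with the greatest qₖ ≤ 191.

2887/76

√1443 = [37; 1, 74, …] (period length 2).
Convergents:
  p_0/q_0 = 37/1
  p_1/q_1 = 38/1
  p_2/q_2 = 2849/75
  p_3/q_3 = 2887/76
  p_4/q_4 = 216487/5699
q_3 = 76 ≤ 191 < 5699 = q_4, so the answer is 2887/76.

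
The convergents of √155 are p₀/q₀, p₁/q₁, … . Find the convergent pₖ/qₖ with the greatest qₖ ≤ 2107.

√155 = [12; 2, 4, 2, 24, …] (period length 4).
Convergents:
  p_0/q_0 = 12/1
  p_1/q_1 = 25/2
  p_2/q_2 = 112/9
  p_3/q_3 = 249/20
  p_4/q_4 = 6088/489
  p_5/q_5 = 12425/998
  p_6/q_6 = 55788/4481
q_5 = 998 ≤ 2107 < 4481 = q_6, so the answer is 12425/998.

12425/998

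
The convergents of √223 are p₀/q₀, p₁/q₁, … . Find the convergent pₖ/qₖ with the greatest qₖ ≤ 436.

6481/434

√223 = [14; 1, 13, 1, 28, …] (period length 4).
Convergents:
  p_0/q_0 = 14/1
  p_1/q_1 = 15/1
  p_2/q_2 = 209/14
  p_3/q_3 = 224/15
  p_4/q_4 = 6481/434
  p_5/q_5 = 6705/449
q_4 = 434 ≤ 436 < 449 = q_5, so the answer is 6481/434.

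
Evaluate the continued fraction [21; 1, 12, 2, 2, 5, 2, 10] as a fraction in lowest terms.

181367/8272

Fold from the inside: start with 10/1.
  2 + 1/10 = 21/10
  5 + 10/21 = 115/21
  2 + 21/115 = 251/115
  2 + 115/251 = 617/251
  12 + 251/617 = 7655/617
  1 + 617/7655 = 8272/7655
  21 + 7655/8272 = 181367/8272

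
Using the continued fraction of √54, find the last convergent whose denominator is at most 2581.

√54 = [7; 2, 1, 6, 1, 2, 14, …] (period length 6).
Convergents:
  p_0/q_0 = 7/1
  p_1/q_1 = 15/2
  p_2/q_2 = 22/3
  p_3/q_3 = 147/20
  p_4/q_4 = 169/23
  p_5/q_5 = 485/66
  p_6/q_6 = 6959/947
  p_7/q_7 = 14403/1960
  p_8/q_8 = 21362/2907
q_7 = 1960 ≤ 2581 < 2907 = q_8, so the answer is 14403/1960.

14403/1960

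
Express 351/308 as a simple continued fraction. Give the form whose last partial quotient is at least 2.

351 = 1·308 + 43
308 = 7·43 + 7
43 = 6·7 + 1
7 = 7·1 + 0  (stop)
So 351/308 = [1; 7, 6, 7].

[1; 7, 6, 7]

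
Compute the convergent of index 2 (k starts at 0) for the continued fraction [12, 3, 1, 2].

49/4

Using pₖ = aₖpₖ₋₁ + pₖ₋₂, qₖ = aₖqₖ₋₁ + qₖ₋₂ (with p₋₁=1, p₋₂=0, q₋₁=0, q₋₂=1):
  k=0: a=12, p=12, q=1
  k=1: a=3, p=37, q=3
  k=2: a=1, p=49, q=4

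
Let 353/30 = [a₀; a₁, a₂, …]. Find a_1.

1

353 = 11·30 + 23   →  a_0 = 11
30 = 1·23 + 7   →  a_1 = 1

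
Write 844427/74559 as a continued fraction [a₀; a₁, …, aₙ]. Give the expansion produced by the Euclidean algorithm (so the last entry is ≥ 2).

844427 = 11×74559 + 24278
74559 = 3×24278 + 1725
24278 = 14×1725 + 128
1725 = 13×128 + 61
128 = 2×61 + 6
61 = 10×6 + 1
6 = 6×1 + 0  (stop)
So 844427/74559 = [11; 3, 14, 13, 2, 10, 6].

[11; 3, 14, 13, 2, 10, 6]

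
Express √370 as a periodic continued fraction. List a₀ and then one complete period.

[19; 4, 4, 38]

a₀ = ⌊√370⌋ = 19.
With m₀=0, d₀=1 and mₖ₊₁ = dₖaₖ − mₖ, dₖ₊₁ = (n − mₖ₊₁²)/dₖ, aₖ₊₁ = ⌊(a₀+mₖ₊₁)/dₖ₊₁⌋:
  k=1: m=19, d=9, a=4
  k=2: m=17, d=9, a=4
  k=3: m=19, d=1, a=38
d=1 and a=2a₀=38 at k=3, so the next step gives (m, d) = (19, 9) again — its k=1 value — and the period has length 3.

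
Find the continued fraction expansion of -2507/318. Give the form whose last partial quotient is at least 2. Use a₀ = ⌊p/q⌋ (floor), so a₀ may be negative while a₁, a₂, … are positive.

-2507 = -8·318 + 37
318 = 8·37 + 22
37 = 1·22 + 15
22 = 1·15 + 7
15 = 2·7 + 1
7 = 7·1 + 0  (stop)
So -2507/318 = [-8; 8, 1, 1, 2, 7].

[-8; 8, 1, 1, 2, 7]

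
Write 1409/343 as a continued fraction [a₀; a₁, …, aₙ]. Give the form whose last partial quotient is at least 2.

1409 = 4·343 + 37
343 = 9·37 + 10
37 = 3·10 + 7
10 = 1·7 + 3
7 = 2·3 + 1
3 = 3·1 + 0  (stop)
So 1409/343 = [4; 9, 3, 1, 2, 3].

[4; 9, 3, 1, 2, 3]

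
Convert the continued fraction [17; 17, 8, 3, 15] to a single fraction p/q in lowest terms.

111852/6557

Fold from the inside: start with 15/1.
  3 + 1/15 = 46/15
  8 + 15/46 = 383/46
  17 + 46/383 = 6557/383
  17 + 383/6557 = 111852/6557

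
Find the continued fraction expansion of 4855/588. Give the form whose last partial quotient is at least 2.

[8; 3, 1, 8, 2, 3, 2]

4855 = 8·588 + 151
588 = 3·151 + 135
151 = 1·135 + 16
135 = 8·16 + 7
16 = 2·7 + 2
7 = 3·2 + 1
2 = 2·1 + 0  (stop)
So 4855/588 = [8; 3, 1, 8, 2, 3, 2].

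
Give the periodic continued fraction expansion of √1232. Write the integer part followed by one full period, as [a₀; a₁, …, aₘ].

a₀ = ⌊√1232⌋ = 35.
With m₀=0, d₀=1 and mₖ₊₁ = dₖaₖ − mₖ, dₖ₊₁ = (n − mₖ₊₁²)/dₖ, aₖ₊₁ = ⌊(a₀+mₖ₊₁)/dₖ₊₁⌋:
  k=1: m=35, d=7, a=10
  k=2: m=35, d=1, a=70
d=1 and a=2a₀=70 at k=2, so the next step gives (m, d) = (35, 7) again — its k=1 value — and the period has length 2.

[35; 10, 70]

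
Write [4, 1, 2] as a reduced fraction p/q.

14/3

Using pₖ = aₖpₖ₋₁ + pₖ₋₂ and qₖ = aₖqₖ₋₁ + qₖ₋₂:
  k=0: a=4, p=4, q=1
  k=1: a=1, p=5, q=1
  k=2: a=2, p=14, q=3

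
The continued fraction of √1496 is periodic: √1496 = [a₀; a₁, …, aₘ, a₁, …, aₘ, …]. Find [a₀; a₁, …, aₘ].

a₀ = ⌊√1496⌋ = 38.

[38; 1, 2, 9, 2, 1, 76]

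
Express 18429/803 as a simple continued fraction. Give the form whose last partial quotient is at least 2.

[22; 1, 19, 13, 3]

18429 = 22·803 + 763
803 = 1·763 + 40
763 = 19·40 + 3
40 = 13·3 + 1
3 = 3·1 + 0  (stop)
So 18429/803 = [22; 1, 19, 13, 3].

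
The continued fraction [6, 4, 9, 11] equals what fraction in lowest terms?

2566/411

Using pₖ = aₖpₖ₋₁ + pₖ₋₂ and qₖ = aₖqₖ₋₁ + qₖ₋₂:
  k=0: a=6, p=6, q=1
  k=1: a=4, p=25, q=4
  k=2: a=9, p=231, q=37
  k=3: a=11, p=2566, q=411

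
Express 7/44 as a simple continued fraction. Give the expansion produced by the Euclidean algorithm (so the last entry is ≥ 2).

[0; 6, 3, 2]

7 = 0·44 + 7
44 = 6·7 + 2
7 = 3·2 + 1
2 = 2·1 + 0  (stop)
So 7/44 = [0; 6, 3, 2].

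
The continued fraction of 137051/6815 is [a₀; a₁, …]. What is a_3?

137051 = 20·6815 + 751   →  a_0 = 20
6815 = 9·751 + 56   →  a_1 = 9
751 = 13·56 + 23   →  a_2 = 13
56 = 2·23 + 10   →  a_3 = 2

2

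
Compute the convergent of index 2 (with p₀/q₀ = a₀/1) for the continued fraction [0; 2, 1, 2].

1/3

Using pₖ = aₖpₖ₋₁ + pₖ₋₂, qₖ = aₖqₖ₋₁ + qₖ₋₂ (with p₋₁=1, p₋₂=0, q₋₁=0, q₋₂=1):
  k=0: a=0, p=0, q=1
  k=1: a=2, p=1, q=2
  k=2: a=1, p=1, q=3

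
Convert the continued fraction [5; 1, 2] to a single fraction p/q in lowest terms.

17/3

Using pₖ = aₖpₖ₋₁ + pₖ₋₂ and qₖ = aₖqₖ₋₁ + qₖ₋₂:
  k=0: a=5, p=5, q=1
  k=1: a=1, p=6, q=1
  k=2: a=2, p=17, q=3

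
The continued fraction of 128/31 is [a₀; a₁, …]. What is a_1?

128 = 4·31 + 4   →  a_0 = 4
31 = 7·4 + 3   →  a_1 = 7

7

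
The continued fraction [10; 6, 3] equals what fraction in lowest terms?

193/19

Fold from the inside: start with 3/1.
  6 + 1/3 = 19/3
  10 + 3/19 = 193/19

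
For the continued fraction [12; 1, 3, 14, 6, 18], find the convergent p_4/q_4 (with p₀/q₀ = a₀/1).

4413/346

Using pₖ = aₖpₖ₋₁ + pₖ₋₂, qₖ = aₖqₖ₋₁ + qₖ₋₂ (with p₋₁=1, p₋₂=0, q₋₁=0, q₋₂=1):
  k=0: a=12, p=12, q=1
  k=1: a=1, p=13, q=1
  k=2: a=3, p=51, q=4
  k=3: a=14, p=727, q=57
  k=4: a=6, p=4413, q=346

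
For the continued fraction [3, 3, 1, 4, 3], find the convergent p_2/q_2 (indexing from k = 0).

13/4

Using pₖ = aₖpₖ₋₁ + pₖ₋₂, qₖ = aₖqₖ₋₁ + qₖ₋₂ (with p₋₁=1, p₋₂=0, q₋₁=0, q₋₂=1):
  k=0: a=3, p=3, q=1
  k=1: a=3, p=10, q=3
  k=2: a=1, p=13, q=4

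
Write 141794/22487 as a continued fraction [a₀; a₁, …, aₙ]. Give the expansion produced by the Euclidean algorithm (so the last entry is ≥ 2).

[6; 3, 3, 1, 2, 17, 2, 17]

141794 = 6·22487 + 6872
22487 = 3·6872 + 1871
6872 = 3·1871 + 1259
1871 = 1·1259 + 612
1259 = 2·612 + 35
612 = 17·35 + 17
35 = 2·17 + 1
17 = 17·1 + 0  (stop)
So 141794/22487 = [6; 3, 3, 1, 2, 17, 2, 17].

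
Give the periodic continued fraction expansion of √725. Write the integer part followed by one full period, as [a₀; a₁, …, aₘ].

[26; 1, 12, 2, 12, 1, 52]

a₀ = ⌊√725⌋ = 26.
With m₀=0, d₀=1 and mₖ₊₁ = dₖaₖ − mₖ, dₖ₊₁ = (n − mₖ₊₁²)/dₖ, aₖ₊₁ = ⌊(a₀+mₖ₊₁)/dₖ₊₁⌋:
  k=1: m=26, d=49, a=1
  k=2: m=23, d=4, a=12
  k=3: m=25, d=25, a=2
  k=4: m=25, d=4, a=12
  k=5: m=23, d=49, a=1
  k=6: m=26, d=1, a=52
d=1 and a=2a₀=52 at k=6, so the next step gives (m, d) = (26, 49) again — its k=1 value — and the period has length 6.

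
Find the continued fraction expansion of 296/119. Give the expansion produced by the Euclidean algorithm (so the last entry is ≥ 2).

[2; 2, 19, 3]

296 = 2·119 + 58
119 = 2·58 + 3
58 = 19·3 + 1
3 = 3·1 + 0  (stop)
So 296/119 = [2; 2, 19, 3].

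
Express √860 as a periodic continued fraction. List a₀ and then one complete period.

a₀ = ⌊√860⌋ = 29.
With m₀=0, d₀=1 and mₖ₊₁ = dₖaₖ − mₖ, dₖ₊₁ = (n − mₖ₊₁²)/dₖ, aₖ₊₁ = ⌊(a₀+mₖ₊₁)/dₖ₊₁⌋:
  k=1: m=29, d=19, a=3
  k=2: m=28, d=4, a=14
  k=3: m=28, d=19, a=3
  k=4: m=29, d=1, a=58
d=1 and a=2a₀=58 at k=4, so the next step gives (m, d) = (29, 19) again — its k=1 value — and the period has length 4.

[29; 3, 14, 3, 58]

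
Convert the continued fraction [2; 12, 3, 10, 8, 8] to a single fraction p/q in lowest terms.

52291/25126

Fold from the inside: start with 8/1.
  8 + 1/8 = 65/8
  10 + 8/65 = 658/65
  3 + 65/658 = 2039/658
  12 + 658/2039 = 25126/2039
  2 + 2039/25126 = 52291/25126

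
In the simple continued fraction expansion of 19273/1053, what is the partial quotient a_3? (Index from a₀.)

3

19273 = 18·1053 + 319   →  a_0 = 18
1053 = 3·319 + 96   →  a_1 = 3
319 = 3·96 + 31   →  a_2 = 3
96 = 3·31 + 3   →  a_3 = 3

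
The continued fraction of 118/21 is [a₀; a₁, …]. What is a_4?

118 = 5·21 + 13   →  a_0 = 5
21 = 1·13 + 8   →  a_1 = 1
13 = 1·8 + 5   →  a_2 = 1
8 = 1·5 + 3   →  a_3 = 1
5 = 1·3 + 2   →  a_4 = 1

1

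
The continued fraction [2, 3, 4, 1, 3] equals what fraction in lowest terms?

Using pₖ = aₖpₖ₋₁ + pₖ₋₂ and qₖ = aₖqₖ₋₁ + qₖ₋₂:
  k=0: a=2, p=2, q=1
  k=1: a=3, p=7, q=3
  k=2: a=4, p=30, q=13
  k=3: a=1, p=37, q=16
  k=4: a=3, p=141, q=61

141/61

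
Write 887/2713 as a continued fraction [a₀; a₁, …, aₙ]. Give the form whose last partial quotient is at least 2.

[0; 3, 17, 17, 3]

887 = 0·2713 + 887
2713 = 3·887 + 52
887 = 17·52 + 3
52 = 17·3 + 1
3 = 3·1 + 0  (stop)
So 887/2713 = [0; 3, 17, 17, 3].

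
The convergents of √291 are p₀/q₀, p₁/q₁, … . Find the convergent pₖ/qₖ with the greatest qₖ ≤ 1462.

√291 = [17; 17, 34, …] (period length 2).
Convergents:
  p_0/q_0 = 17/1
  p_1/q_1 = 290/17
  p_2/q_2 = 9877/579
  p_3/q_3 = 168199/9860
q_2 = 579 ≤ 1462 < 9860 = q_3, so the answer is 9877/579.

9877/579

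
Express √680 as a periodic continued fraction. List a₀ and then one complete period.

[26; 13, 52]

a₀ = ⌊√680⌋ = 26.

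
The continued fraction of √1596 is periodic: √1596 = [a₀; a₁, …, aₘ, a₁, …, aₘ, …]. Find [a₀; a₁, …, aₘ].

a₀ = ⌊√1596⌋ = 39.
With m₀=0, d₀=1 and mₖ₊₁ = dₖaₖ − mₖ, dₖ₊₁ = (n − mₖ₊₁²)/dₖ, aₖ₊₁ = ⌊(a₀+mₖ₊₁)/dₖ₊₁⌋:
  k=1: m=39, d=75, a=1
  k=2: m=36, d=4, a=18
  k=3: m=36, d=75, a=1
  k=4: m=39, d=1, a=78
d=1 and a=2a₀=78 at k=4, so the next step gives (m, d) = (39, 75) again — its k=1 value — and the period has length 4.

[39; 1, 18, 1, 78]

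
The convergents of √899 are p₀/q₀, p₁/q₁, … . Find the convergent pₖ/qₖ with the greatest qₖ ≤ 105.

√899 = [29; 1, 58, …] (period length 2).
Convergents:
  p_0/q_0 = 29/1
  p_1/q_1 = 30/1
  p_2/q_2 = 1769/59
  p_3/q_3 = 1799/60
  p_4/q_4 = 106111/3539
q_3 = 60 ≤ 105 < 3539 = q_4, so the answer is 1799/60.

1799/60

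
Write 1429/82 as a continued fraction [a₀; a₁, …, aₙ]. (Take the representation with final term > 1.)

1429 = 17·82 + 35
82 = 2·35 + 12
35 = 2·12 + 11
12 = 1·11 + 1
11 = 11·1 + 0  (stop)
So 1429/82 = [17; 2, 2, 1, 11].

[17; 2, 2, 1, 11]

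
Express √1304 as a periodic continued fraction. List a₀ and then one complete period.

[36; 9, 72]

a₀ = ⌊√1304⌋ = 36.
With m₀=0, d₀=1 and mₖ₊₁ = dₖaₖ − mₖ, dₖ₊₁ = (n − mₖ₊₁²)/dₖ, aₖ₊₁ = ⌊(a₀+mₖ₊₁)/dₖ₊₁⌋:
  k=1: m=36, d=8, a=9
  k=2: m=36, d=1, a=72
d=1 and a=2a₀=72 at k=2, so the next step gives (m, d) = (36, 8) again — its k=1 value — and the period has length 2.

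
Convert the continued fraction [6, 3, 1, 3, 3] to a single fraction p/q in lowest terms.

Fold from the inside: start with 3/1.
  3 + 1/3 = 10/3
  1 + 3/10 = 13/10
  3 + 10/13 = 49/13
  6 + 13/49 = 307/49

307/49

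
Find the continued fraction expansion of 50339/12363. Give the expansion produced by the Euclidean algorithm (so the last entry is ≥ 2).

50339 = 4×12363 + 887
12363 = 13×887 + 832
887 = 1×832 + 55
832 = 15×55 + 7
55 = 7×7 + 6
7 = 1×6 + 1
6 = 6×1 + 0  (stop)
So 50339/12363 = [4; 13, 1, 15, 7, 1, 6].

[4; 13, 1, 15, 7, 1, 6]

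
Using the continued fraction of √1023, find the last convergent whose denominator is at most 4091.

128929/4031

√1023 = [31; 1, 62, …] (period length 2).
Convergents:
  p_0/q_0 = 31/1
  p_1/q_1 = 32/1
  p_2/q_2 = 2015/63
  p_3/q_3 = 2047/64
  p_4/q_4 = 128929/4031
  p_5/q_5 = 130976/4095
q_4 = 4031 ≤ 4091 < 4095 = q_5, so the answer is 128929/4031.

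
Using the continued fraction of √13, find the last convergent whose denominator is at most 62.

137/38

√13 = [3; 1, 1, 1, 1, 6, …] (period length 5).
Convergents:
  p_0/q_0 = 3/1
  p_1/q_1 = 4/1
  p_2/q_2 = 7/2
  p_3/q_3 = 11/3
  p_4/q_4 = 18/5
  p_5/q_5 = 119/33
  p_6/q_6 = 137/38
  p_7/q_7 = 256/71
q_6 = 38 ≤ 62 < 71 = q_7, so the answer is 137/38.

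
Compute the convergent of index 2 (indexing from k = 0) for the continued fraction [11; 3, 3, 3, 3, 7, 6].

Using pₖ = aₖpₖ₋₁ + pₖ₋₂, qₖ = aₖqₖ₋₁ + qₖ₋₂ (with p₋₁=1, p₋₂=0, q₋₁=0, q₋₂=1):
  k=0: a=11, p=11, q=1
  k=1: a=3, p=34, q=3
  k=2: a=3, p=113, q=10

113/10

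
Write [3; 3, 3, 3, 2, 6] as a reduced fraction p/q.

Using pₖ = aₖpₖ₋₁ + pₖ₋₂ and qₖ = aₖqₖ₋₁ + qₖ₋₂:
  k=0: a=3, p=3, q=1
  k=1: a=3, p=10, q=3
  k=2: a=3, p=33, q=10
  k=3: a=3, p=109, q=33
  k=4: a=2, p=251, q=76
  k=5: a=6, p=1615, q=489

1615/489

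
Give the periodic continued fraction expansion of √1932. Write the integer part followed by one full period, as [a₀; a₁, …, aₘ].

a₀ = ⌊√1932⌋ = 43.
With m₀=0, d₀=1 and mₖ₊₁ = dₖaₖ − mₖ, dₖ₊₁ = (n − mₖ₊₁²)/dₖ, aₖ₊₁ = ⌊(a₀+mₖ₊₁)/dₖ₊₁⌋:
  k=1: m=43, d=83, a=1
  k=2: m=40, d=4, a=20
  k=3: m=40, d=83, a=1
  k=4: m=43, d=1, a=86
d=1 and a=2a₀=86 at k=4, so the next step gives (m, d) = (43, 83) again — its k=1 value — and the period has length 4.

[43; 1, 20, 1, 86]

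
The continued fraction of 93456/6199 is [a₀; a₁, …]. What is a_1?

93456 = 15·6199 + 471   →  a_0 = 15
6199 = 13·471 + 76   →  a_1 = 13

13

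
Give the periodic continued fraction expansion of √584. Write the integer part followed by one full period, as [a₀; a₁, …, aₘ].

[24; 6, 48]

a₀ = ⌊√584⌋ = 24.
With m₀=0, d₀=1 and mₖ₊₁ = dₖaₖ − mₖ, dₖ₊₁ = (n − mₖ₊₁²)/dₖ, aₖ₊₁ = ⌊(a₀+mₖ₊₁)/dₖ₊₁⌋:
  k=1: m=24, d=8, a=6
  k=2: m=24, d=1, a=48
d=1 and a=2a₀=48 at k=2, so the next step gives (m, d) = (24, 8) again — its k=1 value — and the period has length 2.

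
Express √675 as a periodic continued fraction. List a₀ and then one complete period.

[25; 1, 50]

a₀ = ⌊√675⌋ = 25.
With m₀=0, d₀=1 and mₖ₊₁ = dₖaₖ − mₖ, dₖ₊₁ = (n − mₖ₊₁²)/dₖ, aₖ₊₁ = ⌊(a₀+mₖ₊₁)/dₖ₊₁⌋:
  k=1: m=25, d=50, a=1
  k=2: m=25, d=1, a=50
d=1 and a=2a₀=50 at k=2, so the next step gives (m, d) = (25, 50) again — its k=1 value — and the period has length 2.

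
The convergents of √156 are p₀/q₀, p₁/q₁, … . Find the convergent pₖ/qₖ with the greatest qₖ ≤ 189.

1249/100

√156 = [12; 2, 24, …] (period length 2).
Convergents:
  p_0/q_0 = 12/1
  p_1/q_1 = 25/2
  p_2/q_2 = 612/49
  p_3/q_3 = 1249/100
  p_4/q_4 = 30588/2449
q_3 = 100 ≤ 189 < 2449 = q_4, so the answer is 1249/100.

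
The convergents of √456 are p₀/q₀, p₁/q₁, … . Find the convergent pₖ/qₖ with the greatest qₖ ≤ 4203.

87851/4114

√456 = [21; 2, 1, 4, 1, 2, 42, …] (period length 6).
Convergents:
  p_0/q_0 = 21/1
  p_1/q_1 = 43/2
  p_2/q_2 = 64/3
  p_3/q_3 = 299/14
  p_4/q_4 = 363/17
  p_5/q_5 = 1025/48
  p_6/q_6 = 43413/2033
  p_7/q_7 = 87851/4114
  p_8/q_8 = 131264/6147
q_7 = 4114 ≤ 4203 < 6147 = q_8, so the answer is 87851/4114.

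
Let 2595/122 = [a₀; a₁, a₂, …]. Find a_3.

2595 = 21·122 + 33   →  a_0 = 21
122 = 3·33 + 23   →  a_1 = 3
33 = 1·23 + 10   →  a_2 = 1
23 = 2·10 + 3   →  a_3 = 2

2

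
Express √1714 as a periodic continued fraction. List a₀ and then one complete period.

[41; 2, 2, 82]

a₀ = ⌊√1714⌋ = 41.
With m₀=0, d₀=1 and mₖ₊₁ = dₖaₖ − mₖ, dₖ₊₁ = (n − mₖ₊₁²)/dₖ, aₖ₊₁ = ⌊(a₀+mₖ₊₁)/dₖ₊₁⌋:
  k=1: m=41, d=33, a=2
  k=2: m=25, d=33, a=2
  k=3: m=41, d=1, a=82
d=1 and a=2a₀=82 at k=3, so the next step gives (m, d) = (41, 33) again — its k=1 value — and the period has length 3.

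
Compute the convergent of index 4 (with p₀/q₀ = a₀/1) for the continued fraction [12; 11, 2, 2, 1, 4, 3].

Using pₖ = aₖpₖ₋₁ + pₖ₋₂, qₖ = aₖqₖ₋₁ + qₖ₋₂ (with p₋₁=1, p₋₂=0, q₋₁=0, q₋₂=1):
  k=0: a=12, p=12, q=1
  k=1: a=11, p=133, q=11
  k=2: a=2, p=278, q=23
  k=3: a=2, p=689, q=57
  k=4: a=1, p=967, q=80

967/80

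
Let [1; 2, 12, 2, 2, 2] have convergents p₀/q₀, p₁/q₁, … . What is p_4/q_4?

Using pₖ = aₖpₖ₋₁ + pₖ₋₂, qₖ = aₖqₖ₋₁ + qₖ₋₂ (with p₋₁=1, p₋₂=0, q₋₁=0, q₋₂=1):
  k=0: a=1, p=1, q=1
  k=1: a=2, p=3, q=2
  k=2: a=12, p=37, q=25
  k=3: a=2, p=77, q=52
  k=4: a=2, p=191, q=129

191/129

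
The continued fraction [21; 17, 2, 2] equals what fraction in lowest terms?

Using pₖ = aₖpₖ₋₁ + pₖ₋₂ and qₖ = aₖqₖ₋₁ + qₖ₋₂:
  k=0: a=21, p=21, q=1
  k=1: a=17, p=358, q=17
  k=2: a=2, p=737, q=35
  k=3: a=2, p=1832, q=87

1832/87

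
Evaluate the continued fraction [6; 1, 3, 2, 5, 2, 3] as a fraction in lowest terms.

2507/370

Fold from the inside: start with 3/1.
  2 + 1/3 = 7/3
  5 + 3/7 = 38/7
  2 + 7/38 = 83/38
  3 + 38/83 = 287/83
  1 + 83/287 = 370/287
  6 + 287/370 = 2507/370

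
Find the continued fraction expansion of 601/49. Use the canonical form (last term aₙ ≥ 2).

601 = 12×49 + 13
49 = 3×13 + 10
13 = 1×10 + 3
10 = 3×3 + 1
3 = 3×1 + 0  (stop)
So 601/49 = [12; 3, 1, 3, 3].

[12; 3, 1, 3, 3]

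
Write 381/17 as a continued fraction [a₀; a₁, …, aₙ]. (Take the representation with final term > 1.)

381 = 22·17 + 7
17 = 2·7 + 3
7 = 2·3 + 1
3 = 3·1 + 0  (stop)
So 381/17 = [22; 2, 2, 3].

[22; 2, 2, 3]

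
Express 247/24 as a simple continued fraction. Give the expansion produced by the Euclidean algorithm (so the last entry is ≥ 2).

247 = 10*24 + 7
24 = 3*7 + 3
7 = 2*3 + 1
3 = 3*1 + 0  (stop)
So 247/24 = [10; 3, 2, 3].

[10; 3, 2, 3]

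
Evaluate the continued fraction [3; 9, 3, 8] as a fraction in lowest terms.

724/233

Using pₖ = aₖpₖ₋₁ + pₖ₋₂ and qₖ = aₖqₖ₋₁ + qₖ₋₂:
  k=0: a=3, p=3, q=1
  k=1: a=9, p=28, q=9
  k=2: a=3, p=87, q=28
  k=3: a=8, p=724, q=233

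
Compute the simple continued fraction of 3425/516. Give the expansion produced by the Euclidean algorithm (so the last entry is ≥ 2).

3425 = 6*516 + 329
516 = 1*329 + 187
329 = 1*187 + 142
187 = 1*142 + 45
142 = 3*45 + 7
45 = 6*7 + 3
7 = 2*3 + 1
3 = 3*1 + 0  (stop)
So 3425/516 = [6; 1, 1, 1, 3, 6, 2, 3].

[6; 1, 1, 1, 3, 6, 2, 3]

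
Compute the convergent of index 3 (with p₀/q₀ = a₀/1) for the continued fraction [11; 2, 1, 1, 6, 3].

57/5

Using pₖ = aₖpₖ₋₁ + pₖ₋₂, qₖ = aₖqₖ₋₁ + qₖ₋₂ (with p₋₁=1, p₋₂=0, q₋₁=0, q₋₂=1):
  k=0: a=11, p=11, q=1
  k=1: a=2, p=23, q=2
  k=2: a=1, p=34, q=3
  k=3: a=1, p=57, q=5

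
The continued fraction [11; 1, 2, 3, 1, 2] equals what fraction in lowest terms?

Fold from the inside: start with 2/1.
  1 + 1/2 = 3/2
  3 + 2/3 = 11/3
  2 + 3/11 = 25/11
  1 + 11/25 = 36/25
  11 + 25/36 = 421/36

421/36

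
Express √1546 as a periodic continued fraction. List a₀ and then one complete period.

a₀ = ⌊√1546⌋ = 39.
With m₀=0, d₀=1 and mₖ₊₁ = dₖaₖ − mₖ, dₖ₊₁ = (n − mₖ₊₁²)/dₖ, aₖ₊₁ = ⌊(a₀+mₖ₊₁)/dₖ₊₁⌋:
  k=1: m=39, d=25, a=3
  k=2: m=36, d=10, a=7
  k=3: m=34, d=39, a=1
  k=4: m=5, d=39, a=1
  k=5: m=34, d=10, a=7
  k=6: m=36, d=25, a=3
  k=7: m=39, d=1, a=78
d=1 and a=2a₀=78 at k=7, so the next step gives (m, d) = (39, 25) again — its k=1 value — and the period has length 7.

[39; 3, 7, 1, 1, 7, 3, 78]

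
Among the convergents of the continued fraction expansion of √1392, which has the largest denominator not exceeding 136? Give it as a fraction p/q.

1567/42

√1392 = [37; 3, 4, 3, 74, …] (period length 4).
Convergents:
  p_0/q_0 = 37/1
  p_1/q_1 = 112/3
  p_2/q_2 = 485/13
  p_3/q_3 = 1567/42
  p_4/q_4 = 116443/3121
q_3 = 42 ≤ 136 < 3121 = q_4, so the answer is 1567/42.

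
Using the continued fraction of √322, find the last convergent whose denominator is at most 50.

√322 = [17; 1, 16, 1, 34, …] (period length 4).
Convergents:
  p_0/q_0 = 17/1
  p_1/q_1 = 18/1
  p_2/q_2 = 305/17
  p_3/q_3 = 323/18
  p_4/q_4 = 11287/629
q_3 = 18 ≤ 50 < 629 = q_4, so the answer is 323/18.

323/18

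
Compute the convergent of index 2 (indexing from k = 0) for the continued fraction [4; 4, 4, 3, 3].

72/17

Using pₖ = aₖpₖ₋₁ + pₖ₋₂, qₖ = aₖqₖ₋₁ + qₖ₋₂ (with p₋₁=1, p₋₂=0, q₋₁=0, q₋₂=1):
  k=0: a=4, p=4, q=1
  k=1: a=4, p=17, q=4
  k=2: a=4, p=72, q=17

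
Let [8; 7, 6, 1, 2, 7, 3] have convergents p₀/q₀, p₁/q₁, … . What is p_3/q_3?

Using pₖ = aₖpₖ₋₁ + pₖ₋₂, qₖ = aₖqₖ₋₁ + qₖ₋₂ (with p₋₁=1, p₋₂=0, q₋₁=0, q₋₂=1):
  k=0: a=8, p=8, q=1
  k=1: a=7, p=57, q=7
  k=2: a=6, p=350, q=43
  k=3: a=1, p=407, q=50

407/50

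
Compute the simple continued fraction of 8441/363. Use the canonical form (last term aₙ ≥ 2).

[23; 3, 1, 17, 2, 2]

8441 = 23*363 + 92
363 = 3*92 + 87
92 = 1*87 + 5
87 = 17*5 + 2
5 = 2*2 + 1
2 = 2*1 + 0  (stop)
So 8441/363 = [23; 3, 1, 17, 2, 2].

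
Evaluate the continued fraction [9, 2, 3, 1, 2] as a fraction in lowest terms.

Using pₖ = aₖpₖ₋₁ + pₖ₋₂ and qₖ = aₖqₖ₋₁ + qₖ₋₂:
  k=0: a=9, p=9, q=1
  k=1: a=2, p=19, q=2
  k=2: a=3, p=66, q=7
  k=3: a=1, p=85, q=9
  k=4: a=2, p=236, q=25

236/25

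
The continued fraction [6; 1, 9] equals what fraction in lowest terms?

Using pₖ = aₖpₖ₋₁ + pₖ₋₂ and qₖ = aₖqₖ₋₁ + qₖ₋₂:
  k=0: a=6, p=6, q=1
  k=1: a=1, p=7, q=1
  k=2: a=9, p=69, q=10

69/10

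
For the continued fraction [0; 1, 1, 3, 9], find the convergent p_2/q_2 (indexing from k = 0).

Using pₖ = aₖpₖ₋₁ + pₖ₋₂, qₖ = aₖqₖ₋₁ + qₖ₋₂ (with p₋₁=1, p₋₂=0, q₋₁=0, q₋₂=1):
  k=0: a=0, p=0, q=1
  k=1: a=1, p=1, q=1
  k=2: a=1, p=1, q=2

1/2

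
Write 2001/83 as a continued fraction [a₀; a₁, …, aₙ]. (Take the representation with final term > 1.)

[24; 9, 4, 2]

2001 = 24×83 + 9
83 = 9×9 + 2
9 = 4×2 + 1
2 = 2×1 + 0  (stop)
So 2001/83 = [24; 9, 4, 2].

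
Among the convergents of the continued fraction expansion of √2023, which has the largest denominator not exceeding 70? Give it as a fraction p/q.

√2023 = [44; 1, 43, 1, 88, …] (period length 4).
Convergents:
  p_0/q_0 = 44/1
  p_1/q_1 = 45/1
  p_2/q_2 = 1979/44
  p_3/q_3 = 2024/45
  p_4/q_4 = 180091/4004
q_3 = 45 ≤ 70 < 4004 = q_4, so the answer is 2024/45.

2024/45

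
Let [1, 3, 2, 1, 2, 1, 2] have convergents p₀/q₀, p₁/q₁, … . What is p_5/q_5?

Using pₖ = aₖpₖ₋₁ + pₖ₋₂, qₖ = aₖqₖ₋₁ + qₖ₋₂ (with p₋₁=1, p₋₂=0, q₋₁=0, q₋₂=1):
  k=0: a=1, p=1, q=1
  k=1: a=3, p=4, q=3
  k=2: a=2, p=9, q=7
  k=3: a=1, p=13, q=10
  k=4: a=2, p=35, q=27
  k=5: a=1, p=48, q=37

48/37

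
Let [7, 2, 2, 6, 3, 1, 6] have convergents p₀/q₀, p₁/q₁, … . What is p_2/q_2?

37/5

Using pₖ = aₖpₖ₋₁ + pₖ₋₂, qₖ = aₖqₖ₋₁ + qₖ₋₂ (with p₋₁=1, p₋₂=0, q₋₁=0, q₋₂=1):
  k=0: a=7, p=7, q=1
  k=1: a=2, p=15, q=2
  k=2: a=2, p=37, q=5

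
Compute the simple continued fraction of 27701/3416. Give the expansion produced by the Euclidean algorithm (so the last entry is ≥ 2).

[8; 9, 6, 3, 9, 2]

27701 = 8×3416 + 373
3416 = 9×373 + 59
373 = 6×59 + 19
59 = 3×19 + 2
19 = 9×2 + 1
2 = 2×1 + 0  (stop)
So 27701/3416 = [8; 9, 6, 3, 9, 2].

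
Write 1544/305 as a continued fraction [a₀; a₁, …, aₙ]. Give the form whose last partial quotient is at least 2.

[5; 16, 19]

1544 = 5×305 + 19
305 = 16×19 + 1
19 = 19×1 + 0  (stop)
So 1544/305 = [5; 16, 19].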